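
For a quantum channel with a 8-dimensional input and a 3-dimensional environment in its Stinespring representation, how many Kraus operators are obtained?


Tracing out the environment in an orthonormal basis {|i>_E} gives Kraus operators K_i = <i|_E U |0>_E.
Number of Kraus operators = dim(H_env) = d_env
= 3

3


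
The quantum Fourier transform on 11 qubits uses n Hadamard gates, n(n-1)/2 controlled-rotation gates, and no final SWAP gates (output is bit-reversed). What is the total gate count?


Hadamard gates: 11
Controlled rotations: n*(n-1)/2 = 11*10/2 = 55
SWAP gates: 0 (omitted)
Total = 11 + 55
= 66

66


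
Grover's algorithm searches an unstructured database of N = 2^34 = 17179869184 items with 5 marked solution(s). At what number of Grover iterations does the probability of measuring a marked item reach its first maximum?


After j Grover iterations the success probability is P(j) = sin^2((2j+1)*theta), where sin(theta) = sqrt(k/N).
N = 2^34 = 17179869184, k = 5
sin(theta) = sqrt(k/N) = 1.70598448e-05
theta = arcsin(sqrt(k/N)) = 1.70598448e-05 rad
P(j) reaches its first maximum when (2j+1)*theta is as close as possible to pi/2, i.e. j = round(pi/(4*theta) - 1/2).
pi/(4*theta) - 1/2 = 46037.3258
(For comparison, the common estimate pi/4 * sqrt(N/k) = 46037.8258; the exact maximiser is used here.)
Optimal iterations = 46037

46037


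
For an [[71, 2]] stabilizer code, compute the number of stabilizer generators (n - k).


For an [[n,k]] stabilizer code:
Number of stabilizer generators = n - k
= 71 - 2
= 69

69


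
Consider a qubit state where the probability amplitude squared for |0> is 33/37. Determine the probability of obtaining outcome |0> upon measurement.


|alpha|^2 = 33/37 = 0.8919
|beta|^2 = 1 - 33/37 = 4/37 = 0.1081
P(|0>) = |alpha|^2 = 0.8919

0.8919


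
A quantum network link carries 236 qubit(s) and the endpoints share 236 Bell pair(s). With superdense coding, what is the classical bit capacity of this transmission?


Superdense coding allows 2 classical bits per shared entangled pair.
236 pair(s) -> 2 * 236 = 472 classical bits

472


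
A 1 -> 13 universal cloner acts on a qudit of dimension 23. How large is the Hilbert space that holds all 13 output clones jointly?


Output space = H^(tensor 13) where dim(H) = 23
dim = 23^13
= 529 (after 2 factors)
= 12167 (after 3 factors)
= 279841 (after 4 factors)
= 6436343 (after 5 factors)
= 148035889 (after 6 factors)
= 3404825447 (after 7 factors)
= 78310985281 (after 8 factors)
= 1801152661463 (after 9 factors)
= 41426511213649 (after 10 factors)
= 952809757913927 (after 11 factors)
= 21914624432020321 (after 12 factors)
= 504036361936467383 (after 13 factors)
= 504036361936467383

504036361936467383


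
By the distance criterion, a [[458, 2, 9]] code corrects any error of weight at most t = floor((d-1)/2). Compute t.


Code parameters: [[458, 2, 9]], distance d = 9.
Number of correctable errors = floor((d-1)/2)
= floor((9 - 1)/2)
= floor(8/2)
= 4

4


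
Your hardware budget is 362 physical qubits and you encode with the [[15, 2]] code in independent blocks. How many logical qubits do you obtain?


Each code block uses 15 physical qubits for 2 logical qubit(s).
Number of complete blocks = floor(362 / 15) = 24
Logical qubits = 24 * 2
= 48

48


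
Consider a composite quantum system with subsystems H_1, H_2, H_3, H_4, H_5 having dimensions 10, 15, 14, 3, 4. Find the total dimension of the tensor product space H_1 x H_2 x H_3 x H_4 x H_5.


dim(H_1 x H_2 x H_3 x H_4 x H_5) = 10 * 15 * 14 * 3 * 4
= 150 * 14 * 3 * 4
= 2100 * 3 * 4
= 6300 * 4
= 25200

25200


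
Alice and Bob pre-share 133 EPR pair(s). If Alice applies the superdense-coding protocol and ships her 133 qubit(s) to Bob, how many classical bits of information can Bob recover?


Superdense coding allows 2 classical bits per shared entangled pair.
133 pair(s) -> 2 * 133 = 266 classical bits

266


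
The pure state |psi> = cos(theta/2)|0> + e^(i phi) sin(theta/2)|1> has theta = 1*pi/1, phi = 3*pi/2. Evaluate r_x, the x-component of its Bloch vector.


theta = 3.1416, phi = 4.7124
r_x = sin(theta)*cos(phi) = 0.0000 * 0.0000
r_x = 0.0000

0.0000


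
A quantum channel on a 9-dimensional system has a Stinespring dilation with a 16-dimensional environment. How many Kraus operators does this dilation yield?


Tracing out the environment in an orthonormal basis {|i>_E} gives Kraus operators K_i = <i|_E U |0>_E.
Number of Kraus operators = dim(H_env) = d_env
= 16

16


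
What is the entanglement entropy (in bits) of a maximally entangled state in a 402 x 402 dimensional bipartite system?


For a maximally entangled state in d x d:
S = log2(d) = log2(402)
= 8.6511

8.6511


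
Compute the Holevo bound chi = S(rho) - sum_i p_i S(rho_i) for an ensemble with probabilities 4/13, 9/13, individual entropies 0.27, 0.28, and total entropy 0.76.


chi = S(rho) - sum_i p_i * S(rho_i)
Weighted entropy = 4/13 * 0.27 + 9/13 * 0.28
= 0.2769
chi = 0.76 - 0.2769
= 0.4831

0.4831


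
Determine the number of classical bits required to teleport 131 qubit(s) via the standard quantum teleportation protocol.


Quantum teleportation requires 2 classical bits per qubit teleported.
131 qubit(s) -> 2 * 131 = 262 classical bits

262


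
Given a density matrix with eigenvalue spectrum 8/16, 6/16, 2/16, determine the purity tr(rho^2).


tr(rho^2) = sum of eigenvalues squared
= (8/16)^2 + (6/16)^2 + (2/16)^2
= (64 + 36 + 4) / 256
= 104/256
= 0.4062

0.4062


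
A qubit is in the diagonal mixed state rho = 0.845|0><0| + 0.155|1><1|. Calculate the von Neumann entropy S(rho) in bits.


S = -p*log2(p) - (1-p)*log2(1-p)
p = 0.8450, 1-p = 0.1550
= -0.8450 * log2(0.8450) - 0.1550 * log2(0.1550)
= -(-0.2053) - (-0.4169)
= 0.6222

0.6222


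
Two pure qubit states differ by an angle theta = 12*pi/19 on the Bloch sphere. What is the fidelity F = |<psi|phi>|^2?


For states separated by angle theta on Bloch sphere:
F = cos^2(theta/2)
theta = 12*pi/19 = 1.9842
theta/2 = 0.9921
cos(theta/2) = 0.5469
F = 0.2992

0.2992


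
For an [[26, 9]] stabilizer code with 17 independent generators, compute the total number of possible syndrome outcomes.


Each stabilizer generator gives a binary (+1 or -1) measurement outcome.
With 17 independent generators:
Total syndromes = 2^17
= 131072

131072


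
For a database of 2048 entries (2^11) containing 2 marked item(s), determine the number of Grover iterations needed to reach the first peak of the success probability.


After j Grover iterations the success probability is P(j) = sin^2((2j+1)*theta), where sin(theta) = sqrt(k/N).
N = 2^11 = 2048, k = 2
sin(theta) = sqrt(k/N) = 0.03125
theta = arcsin(sqrt(k/N)) = 0.0312550885 rad
P(j) reaches its first maximum when (2j+1)*theta is as close as possible to pi/2, i.e. j = round(pi/(4*theta) - 1/2).
pi/(4*theta) - 1/2 = 24.6286
(For comparison, the common estimate pi/4 * sqrt(N/k) = 25.1327; the exact maximiser is used here.)
Optimal iterations = 25

25


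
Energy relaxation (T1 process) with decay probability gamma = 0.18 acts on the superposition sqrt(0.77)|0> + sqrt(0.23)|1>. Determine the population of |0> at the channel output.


For amplitude damping with parameter gamma on state sqrt(a)|0> + sqrt(b)|1>:
alpha^2 = 0.77, beta^2 = 0.23
P(|0>) = alpha^2 + gamma * beta^2
= 0.77 + 0.18 * 0.23
= 0.77 + 0.0414
= 0.8114

0.8114


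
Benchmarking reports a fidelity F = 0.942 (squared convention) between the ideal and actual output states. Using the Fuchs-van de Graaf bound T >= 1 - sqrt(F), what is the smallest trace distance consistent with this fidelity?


Fuchs-van de Graaf (squared-fidelity convention): 1 - sqrt(F) <= T <= sqrt(1 - F).
Lower bound: T >= 1 - sqrt(F)
sqrt(F) = sqrt(0.942) = 0.9706
T >= 1 - 0.9706
T >= 0.0294

0.0294


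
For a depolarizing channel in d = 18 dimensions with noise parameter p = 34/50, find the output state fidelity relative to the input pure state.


F = (1-p) + p/d
= (1 - 0.6800) + 0.6800/18
= 0.3200 + 0.0378
= 0.3578

0.3578


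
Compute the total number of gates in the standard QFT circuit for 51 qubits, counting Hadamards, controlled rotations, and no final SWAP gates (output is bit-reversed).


Hadamard gates: 51
Controlled rotations: n*(n-1)/2 = 51*50/2 = 1275
SWAP gates: 0 (omitted)
Total = 51 + 1275
= 1326

1326


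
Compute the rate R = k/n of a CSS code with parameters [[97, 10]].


Code rate R = k/n
= 10/97
= 0.1031

0.1031


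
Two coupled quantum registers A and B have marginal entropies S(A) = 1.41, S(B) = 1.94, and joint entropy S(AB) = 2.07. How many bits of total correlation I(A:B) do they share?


I(A:B) = S(A) + S(B) - S(AB)
= 1.41 + 1.94 - 2.07
= 1.2800

1.2800


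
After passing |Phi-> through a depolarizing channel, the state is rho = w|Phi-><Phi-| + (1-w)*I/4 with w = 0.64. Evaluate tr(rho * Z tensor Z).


|Phi-> = (|00> - |11>)/sqrt(2)
For the pure Bell state, <Z_A Z_B> = +1 (Bell-state Pauli correlator).
The maximally-mixed part I/4 has tr(I/4 * P tensor P) = 0 for any traceless Pauli P.
So <Z_A Z_B>_rho = w * (+1) + (1 - w) * 0
= 0.64 * (+1)
= 0.6400

0.6400


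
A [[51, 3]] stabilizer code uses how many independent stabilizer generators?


For an [[n,k]] stabilizer code:
Number of stabilizer generators = n - k
= 51 - 3
= 48

48


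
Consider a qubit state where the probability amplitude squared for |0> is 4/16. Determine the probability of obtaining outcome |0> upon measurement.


|alpha|^2 = 4/16 = 0.2500
|beta|^2 = 1 - 4/16 = 12/16 = 0.7500
P(|0>) = |alpha|^2 = 0.2500

0.2500


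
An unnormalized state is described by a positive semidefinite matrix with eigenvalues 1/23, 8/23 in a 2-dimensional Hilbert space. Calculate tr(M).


tr(M) = sum of eigenvalues
= 1/23 + 8/23
= 9/23
= 0.3913

0.3913


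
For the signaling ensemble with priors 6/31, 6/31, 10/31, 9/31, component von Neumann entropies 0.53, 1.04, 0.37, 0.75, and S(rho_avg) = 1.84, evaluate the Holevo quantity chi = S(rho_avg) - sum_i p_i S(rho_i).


chi = S(rho) - sum_i p_i * S(rho_i)
Weighted entropy = 6/31 * 0.53 + 6/31 * 1.04 + 10/31 * 0.37 + 9/31 * 0.75
= 0.6410
chi = 1.84 - 0.6410
= 1.1990

1.1990


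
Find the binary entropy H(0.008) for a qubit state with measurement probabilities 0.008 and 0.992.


S = -p*log2(p) - (1-p)*log2(1-p)
p = 0.0080, 1-p = 0.9920
= -0.0080 * log2(0.0080) - 0.9920 * log2(0.9920)
= -(-0.0557) - (-0.0115)
= 0.0672

0.0672


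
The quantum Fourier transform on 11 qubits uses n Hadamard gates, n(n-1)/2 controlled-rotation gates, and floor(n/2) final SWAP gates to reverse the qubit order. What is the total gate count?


Hadamard gates: 11
Controlled rotations: n*(n-1)/2 = 11*10/2 = 55
SWAP gates: floor(n/2) = floor(11/2) = 5
Total = 11 + 55 + 5
= 71

71


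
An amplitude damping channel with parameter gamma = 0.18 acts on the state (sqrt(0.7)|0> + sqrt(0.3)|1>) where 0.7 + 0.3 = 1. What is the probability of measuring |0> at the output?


For amplitude damping with parameter gamma on state sqrt(a)|0> + sqrt(b)|1>:
alpha^2 = 0.7, beta^2 = 0.3
P(|0>) = alpha^2 + gamma * beta^2
= 0.7 + 0.18 * 0.3
= 0.7 + 0.0540
= 0.7540

0.7540


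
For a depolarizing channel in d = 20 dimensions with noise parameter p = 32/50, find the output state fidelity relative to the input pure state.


F = (1-p) + p/d
= (1 - 0.6400) + 0.6400/20
= 0.3600 + 0.0320
= 0.3920

0.3920


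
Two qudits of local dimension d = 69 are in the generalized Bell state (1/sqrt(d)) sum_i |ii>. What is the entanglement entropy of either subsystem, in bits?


For a maximally entangled state in d x d:
S = log2(d) = log2(69)
= 6.1085

6.1085


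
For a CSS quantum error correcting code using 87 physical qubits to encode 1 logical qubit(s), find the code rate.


Code rate R = k/n
= 1/87
= 0.0115

0.0115


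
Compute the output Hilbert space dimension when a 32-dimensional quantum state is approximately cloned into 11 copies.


Output space = H^(tensor 11) where dim(H) = 32
dim = 32^11
= 1024 (after 2 factors)
= 32768 (after 3 factors)
= 1048576 (after 4 factors)
= 33554432 (after 5 factors)
= 1073741824 (after 6 factors)
= 34359738368 (after 7 factors)
= 1099511627776 (after 8 factors)
= 35184372088832 (after 9 factors)
= 1125899906842624 (after 10 factors)
= 36028797018963968 (after 11 factors)
= 36028797018963968

36028797018963968


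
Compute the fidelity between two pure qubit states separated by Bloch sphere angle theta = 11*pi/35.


For states separated by angle theta on Bloch sphere:
F = cos^2(theta/2)
theta = 11*pi/35 = 0.9874
theta/2 = 0.4937
cos(theta/2) = 0.8806
F = 0.7754

0.7754


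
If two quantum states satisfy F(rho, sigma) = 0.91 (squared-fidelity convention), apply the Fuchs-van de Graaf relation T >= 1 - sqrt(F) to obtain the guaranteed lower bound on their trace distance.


Fuchs-van de Graaf (squared-fidelity convention): 1 - sqrt(F) <= T <= sqrt(1 - F).
Lower bound: T >= 1 - sqrt(F)
sqrt(F) = sqrt(0.91) = 0.9539
T >= 1 - 0.9539
T >= 0.0461

0.0461


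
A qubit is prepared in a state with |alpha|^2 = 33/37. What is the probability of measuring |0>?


|alpha|^2 = 33/37 = 0.8919
|beta|^2 = 1 - 33/37 = 4/37 = 0.1081
P(|0>) = |alpha|^2 = 0.8919

0.8919


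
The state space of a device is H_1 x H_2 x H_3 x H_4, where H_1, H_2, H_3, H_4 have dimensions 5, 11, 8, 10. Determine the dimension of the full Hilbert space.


dim(H_1 x H_2 x H_3 x H_4) = 5 * 11 * 8 * 10
= 55 * 8 * 10
= 440 * 10
= 4400

4400


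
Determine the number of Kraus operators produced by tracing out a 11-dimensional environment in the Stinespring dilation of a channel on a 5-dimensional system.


Tracing out the environment in an orthonormal basis {|i>_E} gives Kraus operators K_i = <i|_E U |0>_E.
Number of Kraus operators = dim(H_env) = d_env
= 11

11


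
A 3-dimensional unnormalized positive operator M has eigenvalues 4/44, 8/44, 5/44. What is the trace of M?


tr(M) = sum of eigenvalues
= 4/44 + 8/44 + 5/44
= 17/44
= 0.3864

0.3864


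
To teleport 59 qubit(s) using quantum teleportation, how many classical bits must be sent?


Quantum teleportation requires 2 classical bits per qubit teleported.
59 qubit(s) -> 2 * 59 = 118 classical bits

118


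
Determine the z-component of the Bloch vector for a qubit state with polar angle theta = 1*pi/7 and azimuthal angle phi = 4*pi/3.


theta = 0.4488, phi = 4.1888
r_z = cos(theta) = 0.9010

0.9010


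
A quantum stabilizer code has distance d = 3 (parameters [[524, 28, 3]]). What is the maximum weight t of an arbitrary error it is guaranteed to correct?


Code parameters: [[524, 28, 3]], distance d = 3.
Number of correctable errors = floor((d-1)/2)
= floor((3 - 1)/2)
= floor(2/2)
= 1

1


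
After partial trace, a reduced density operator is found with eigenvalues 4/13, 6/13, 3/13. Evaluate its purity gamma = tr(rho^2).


tr(rho^2) = sum of eigenvalues squared
= (4/13)^2 + (6/13)^2 + (3/13)^2
= (16 + 36 + 9) / 169
= 61/169
= 0.3609

0.3609


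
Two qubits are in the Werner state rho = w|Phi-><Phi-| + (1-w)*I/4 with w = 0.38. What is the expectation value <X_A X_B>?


|Phi-> = (|00> - |11>)/sqrt(2)
For the pure Bell state, <X_A X_B> = -1 (Bell-state Pauli correlator).
The maximally-mixed part I/4 has tr(I/4 * P tensor P) = 0 for any traceless Pauli P.
So <X_A X_B>_rho = w * (-1) + (1 - w) * 0
= 0.38 * (-1)
= -0.3800

-0.3800


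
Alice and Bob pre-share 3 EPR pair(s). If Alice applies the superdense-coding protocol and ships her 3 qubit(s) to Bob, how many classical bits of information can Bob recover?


Superdense coding allows 2 classical bits per shared entangled pair.
3 pair(s) -> 2 * 3 = 6 classical bits

6


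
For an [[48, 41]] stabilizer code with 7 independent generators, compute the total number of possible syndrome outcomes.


Each stabilizer generator gives a binary (+1 or -1) measurement outcome.
With 7 independent generators:
Total syndromes = 2^7
= 128

128


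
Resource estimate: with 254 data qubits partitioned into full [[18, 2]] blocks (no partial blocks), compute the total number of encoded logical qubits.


Each code block uses 18 physical qubits for 2 logical qubit(s).
Number of complete blocks = floor(254 / 18) = 14
Logical qubits = 14 * 2
= 28

28


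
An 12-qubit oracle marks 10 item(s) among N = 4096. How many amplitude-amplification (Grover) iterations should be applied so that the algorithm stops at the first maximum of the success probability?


After j Grover iterations the success probability is P(j) = sin^2((2j+1)*theta), where sin(theta) = sqrt(k/N).
N = 2^12 = 4096, k = 10
sin(theta) = sqrt(k/N) = 0.04941058844
theta = arcsin(sqrt(k/N)) = 0.04943071578 rad
P(j) reaches its first maximum when (2j+1)*theta is as close as possible to pi/2, i.e. j = round(pi/(4*theta) - 1/2).
pi/(4*theta) - 1/2 = 15.3889
(For comparison, the common estimate pi/4 * sqrt(N/k) = 15.8953; the exact maximiser is used here.)
Optimal iterations = 15

15


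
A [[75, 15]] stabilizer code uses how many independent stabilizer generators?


For an [[n,k]] stabilizer code:
Number of stabilizer generators = n - k
= 75 - 15
= 60

60


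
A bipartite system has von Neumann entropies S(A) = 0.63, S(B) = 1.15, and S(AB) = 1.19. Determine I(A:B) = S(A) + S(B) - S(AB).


I(A:B) = S(A) + S(B) - S(AB)
= 0.63 + 1.15 - 1.19
= 0.5900

0.5900


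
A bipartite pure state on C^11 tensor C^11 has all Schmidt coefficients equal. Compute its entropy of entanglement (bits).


For a maximally entangled state in d x d:
S = log2(d) = log2(11)
= 3.4594

3.4594


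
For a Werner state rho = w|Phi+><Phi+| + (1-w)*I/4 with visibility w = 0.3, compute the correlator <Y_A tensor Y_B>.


|Phi+> = (|00> + |11>)/sqrt(2)
For the pure Bell state, <Y_A Y_B> = -1 (Bell-state Pauli correlator).
The maximally-mixed part I/4 has tr(I/4 * P tensor P) = 0 for any traceless Pauli P.
So <Y_A Y_B>_rho = w * (-1) + (1 - w) * 0
= 0.3 * (-1)
= -0.3000

-0.3000


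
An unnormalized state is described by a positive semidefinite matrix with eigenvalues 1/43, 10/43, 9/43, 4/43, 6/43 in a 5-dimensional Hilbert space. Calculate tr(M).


tr(M) = sum of eigenvalues
= 1/43 + 10/43 + 9/43 + 4/43 + 6/43
= 30/43
= 0.6977

0.6977


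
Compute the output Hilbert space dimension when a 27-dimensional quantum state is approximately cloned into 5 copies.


Output space = H^(tensor 5) where dim(H) = 27
dim = 27^5
= 729 (after 2 factors)
= 19683 (after 3 factors)
= 531441 (after 4 factors)
= 14348907 (after 5 factors)
= 14348907

14348907


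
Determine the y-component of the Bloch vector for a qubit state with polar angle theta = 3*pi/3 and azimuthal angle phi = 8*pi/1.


theta = 3.1416, phi = 25.1327
r_y = sin(theta)*sin(phi) = 0.0000 * 0.0000
r_y = 0.0000

0.0000


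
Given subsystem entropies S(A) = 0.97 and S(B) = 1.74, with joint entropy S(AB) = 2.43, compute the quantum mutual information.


I(A:B) = S(A) + S(B) - S(AB)
= 0.97 + 1.74 - 2.43
= 0.2800

0.2800


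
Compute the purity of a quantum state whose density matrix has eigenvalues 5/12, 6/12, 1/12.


tr(rho^2) = sum of eigenvalues squared
= (5/12)^2 + (6/12)^2 + (1/12)^2
= (25 + 36 + 1) / 144
= 62/144
= 0.4306

0.4306


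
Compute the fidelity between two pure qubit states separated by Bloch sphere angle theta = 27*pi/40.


For states separated by angle theta on Bloch sphere:
F = cos^2(theta/2)
theta = 27*pi/40 = 2.1206
theta/2 = 1.0603
cos(theta/2) = 0.4886
F = 0.2388

0.2388


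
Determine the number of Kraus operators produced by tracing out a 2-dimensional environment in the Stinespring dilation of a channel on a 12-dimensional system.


Tracing out the environment in an orthonormal basis {|i>_E} gives Kraus operators K_i = <i|_E U |0>_E.
Number of Kraus operators = dim(H_env) = d_env
= 2

2


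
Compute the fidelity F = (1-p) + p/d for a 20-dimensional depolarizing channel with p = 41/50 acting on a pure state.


F = (1-p) + p/d
= (1 - 0.8200) + 0.8200/20
= 0.1800 + 0.0410
= 0.2210

0.2210


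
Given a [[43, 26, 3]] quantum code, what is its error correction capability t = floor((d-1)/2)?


Code parameters: [[43, 26, 3]], distance d = 3.
Number of correctable errors = floor((d-1)/2)
= floor((3 - 1)/2)
= floor(2/2)
= 1

1


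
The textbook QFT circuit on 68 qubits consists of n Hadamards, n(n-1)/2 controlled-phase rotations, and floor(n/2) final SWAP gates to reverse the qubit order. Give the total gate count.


Hadamard gates: 68
Controlled rotations: n*(n-1)/2 = 68*67/2 = 2278
SWAP gates: floor(n/2) = floor(68/2) = 34
Total = 68 + 2278 + 34
= 2380

2380


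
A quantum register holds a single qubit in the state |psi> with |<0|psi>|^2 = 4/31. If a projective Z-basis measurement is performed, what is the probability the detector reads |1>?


|alpha|^2 = 4/31 = 0.1290
|beta|^2 = 1 - 4/31 = 27/31 = 0.8710
P(|1>) = |beta|^2 = 0.8710

0.8710


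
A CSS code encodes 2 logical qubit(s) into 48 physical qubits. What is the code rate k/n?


Code rate R = k/n
= 2/48
= 0.0417

0.0417


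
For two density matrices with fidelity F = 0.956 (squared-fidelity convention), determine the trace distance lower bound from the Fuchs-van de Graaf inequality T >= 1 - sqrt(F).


Fuchs-van de Graaf (squared-fidelity convention): 1 - sqrt(F) <= T <= sqrt(1 - F).
Lower bound: T >= 1 - sqrt(F)
sqrt(F) = sqrt(0.956) = 0.9778
T >= 1 - 0.9778
T >= 0.0222

0.0222


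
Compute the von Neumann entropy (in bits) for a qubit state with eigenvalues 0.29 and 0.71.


S = -p*log2(p) - (1-p)*log2(1-p)
p = 0.2900, 1-p = 0.7100
= -0.2900 * log2(0.2900) - 0.7100 * log2(0.7100)
= -(-0.5179) - (-0.3508)
= 0.8687

0.8687


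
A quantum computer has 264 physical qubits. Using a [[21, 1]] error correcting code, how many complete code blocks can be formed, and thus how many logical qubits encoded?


Each code block uses 21 physical qubits for 1 logical qubit(s).
Number of complete blocks = floor(264 / 21) = 12
Logical qubits = 12 * 1
= 12

12


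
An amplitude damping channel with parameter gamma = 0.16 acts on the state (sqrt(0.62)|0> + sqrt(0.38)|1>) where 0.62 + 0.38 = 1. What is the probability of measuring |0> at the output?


For amplitude damping with parameter gamma on state sqrt(a)|0> + sqrt(b)|1>:
alpha^2 = 0.62, beta^2 = 0.38
P(|0>) = alpha^2 + gamma * beta^2
= 0.62 + 0.16 * 0.38
= 0.62 + 0.0608
= 0.6808

0.6808


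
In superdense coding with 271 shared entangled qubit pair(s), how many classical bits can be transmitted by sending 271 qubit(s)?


Superdense coding allows 2 classical bits per shared entangled pair.
271 pair(s) -> 2 * 271 = 542 classical bits

542


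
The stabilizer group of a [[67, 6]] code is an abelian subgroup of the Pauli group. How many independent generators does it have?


For an [[n,k]] stabilizer code:
Number of stabilizer generators = n - k
= 67 - 6
= 61

61


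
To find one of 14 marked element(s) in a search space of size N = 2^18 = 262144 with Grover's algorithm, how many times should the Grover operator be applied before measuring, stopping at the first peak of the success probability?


After j Grover iterations the success probability is P(j) = sin^2((2j+1)*theta), where sin(theta) = sqrt(k/N).
N = 2^18 = 262144, k = 14
sin(theta) = sqrt(k/N) = 0.007307924584
theta = arcsin(sqrt(k/N)) = 0.007307989633 rad
P(j) reaches its first maximum when (2j+1)*theta is as close as possible to pi/2, i.e. j = round(pi/(4*theta) - 1/2).
pi/(4*theta) - 1/2 = 106.9712
(For comparison, the common estimate pi/4 * sqrt(N/k) = 107.4721; the exact maximiser is used here.)
Optimal iterations = 107

107


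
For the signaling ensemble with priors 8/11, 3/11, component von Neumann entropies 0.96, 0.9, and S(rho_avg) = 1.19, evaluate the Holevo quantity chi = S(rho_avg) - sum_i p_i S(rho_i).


chi = S(rho) - sum_i p_i * S(rho_i)
Weighted entropy = 8/11 * 0.96 + 3/11 * 0.9
= 0.9436
chi = 1.19 - 0.9436
= 0.2464

0.2464


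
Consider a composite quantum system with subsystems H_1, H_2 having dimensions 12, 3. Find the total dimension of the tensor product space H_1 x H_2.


dim(H_1 x H_2) = 12 * 3
= 36

36


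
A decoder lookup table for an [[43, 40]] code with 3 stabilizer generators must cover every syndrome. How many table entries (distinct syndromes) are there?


Each stabilizer generator gives a binary (+1 or -1) measurement outcome.
With 3 independent generators:
Total syndromes = 2^3
= 8

8


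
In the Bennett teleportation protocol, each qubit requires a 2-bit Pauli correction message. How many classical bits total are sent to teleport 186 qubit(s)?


Quantum teleportation requires 2 classical bits per qubit teleported.
186 qubit(s) -> 2 * 186 = 372 classical bits

372


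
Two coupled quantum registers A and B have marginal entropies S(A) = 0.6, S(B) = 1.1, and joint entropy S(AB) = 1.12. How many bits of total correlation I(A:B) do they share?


I(A:B) = S(A) + S(B) - S(AB)
= 0.6 + 1.1 - 1.12
= 0.5800

0.5800


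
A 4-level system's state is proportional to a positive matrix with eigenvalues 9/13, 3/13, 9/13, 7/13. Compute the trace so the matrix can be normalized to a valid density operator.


tr(M) = sum of eigenvalues
= 9/13 + 3/13 + 9/13 + 7/13
= 28/13
= 2.1538

2.1538


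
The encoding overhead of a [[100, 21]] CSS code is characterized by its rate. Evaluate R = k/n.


Code rate R = k/n
= 21/100
= 0.2100

0.2100


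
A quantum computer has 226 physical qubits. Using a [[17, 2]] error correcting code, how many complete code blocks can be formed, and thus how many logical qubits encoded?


Each code block uses 17 physical qubits for 2 logical qubit(s).
Number of complete blocks = floor(226 / 17) = 13
Logical qubits = 13 * 2
= 26

26


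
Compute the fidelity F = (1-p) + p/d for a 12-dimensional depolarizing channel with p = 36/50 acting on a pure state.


F = (1-p) + p/d
= (1 - 0.7200) + 0.7200/12
= 0.2800 + 0.0600
= 0.3400

0.3400


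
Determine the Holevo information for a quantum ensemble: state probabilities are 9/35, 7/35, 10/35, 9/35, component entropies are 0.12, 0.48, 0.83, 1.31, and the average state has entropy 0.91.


chi = S(rho) - sum_i p_i * S(rho_i)
Weighted entropy = 9/35 * 0.12 + 7/35 * 0.48 + 10/35 * 0.83 + 9/35 * 1.31
= 0.7009
chi = 0.91 - 0.7009
= 0.2091

0.2091


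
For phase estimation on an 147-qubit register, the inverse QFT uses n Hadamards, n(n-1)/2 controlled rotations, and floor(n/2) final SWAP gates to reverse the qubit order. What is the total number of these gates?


Hadamard gates: 147
Controlled rotations: n*(n-1)/2 = 147*146/2 = 10731
SWAP gates: floor(n/2) = floor(147/2) = 73
Total = 147 + 10731 + 73
= 10951

10951


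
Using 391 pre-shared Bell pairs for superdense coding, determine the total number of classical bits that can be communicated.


Superdense coding allows 2 classical bits per shared entangled pair.
391 pair(s) -> 2 * 391 = 782 classical bits

782


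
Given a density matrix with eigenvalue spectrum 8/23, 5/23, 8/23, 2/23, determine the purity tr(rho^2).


tr(rho^2) = sum of eigenvalues squared
= (8/23)^2 + (5/23)^2 + (8/23)^2 + (2/23)^2
= (64 + 25 + 64 + 4) / 529
= 157/529
= 0.2968

0.2968


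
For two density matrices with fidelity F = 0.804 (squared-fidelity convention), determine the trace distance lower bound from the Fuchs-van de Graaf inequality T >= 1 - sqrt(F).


Fuchs-van de Graaf (squared-fidelity convention): 1 - sqrt(F) <= T <= sqrt(1 - F).
Lower bound: T >= 1 - sqrt(F)
sqrt(F) = sqrt(0.804) = 0.8967
T >= 1 - 0.8967
T >= 0.1033

0.1033


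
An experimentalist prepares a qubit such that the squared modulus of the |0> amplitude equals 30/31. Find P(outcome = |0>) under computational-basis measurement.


|alpha|^2 = 30/31 = 0.9677
|beta|^2 = 1 - 30/31 = 1/31 = 0.0323
P(|0>) = |alpha|^2 = 0.9677

0.9677


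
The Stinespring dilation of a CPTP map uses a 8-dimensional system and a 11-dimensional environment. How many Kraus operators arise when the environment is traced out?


Tracing out the environment in an orthonormal basis {|i>_E} gives Kraus operators K_i = <i|_E U |0>_E.
Number of Kraus operators = dim(H_env) = d_env
= 11

11


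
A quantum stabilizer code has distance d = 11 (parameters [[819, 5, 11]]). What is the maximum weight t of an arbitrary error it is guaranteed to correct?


Code parameters: [[819, 5, 11]], distance d = 11.
Number of correctable errors = floor((d-1)/2)
= floor((11 - 1)/2)
= floor(10/2)
= 5

5


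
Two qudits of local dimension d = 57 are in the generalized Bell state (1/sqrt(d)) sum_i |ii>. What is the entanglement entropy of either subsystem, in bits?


For a maximally entangled state in d x d:
S = log2(d) = log2(57)
= 5.8329

5.8329


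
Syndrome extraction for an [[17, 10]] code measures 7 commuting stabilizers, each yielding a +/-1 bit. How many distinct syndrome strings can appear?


Each stabilizer generator gives a binary (+1 or -1) measurement outcome.
With 7 independent generators:
Total syndromes = 2^7
= 128

128


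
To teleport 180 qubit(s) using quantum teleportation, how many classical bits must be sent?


Quantum teleportation requires 2 classical bits per qubit teleported.
180 qubit(s) -> 2 * 180 = 360 classical bits

360


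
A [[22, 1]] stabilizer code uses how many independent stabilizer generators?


For an [[n,k]] stabilizer code:
Number of stabilizer generators = n - k
= 22 - 1
= 21

21


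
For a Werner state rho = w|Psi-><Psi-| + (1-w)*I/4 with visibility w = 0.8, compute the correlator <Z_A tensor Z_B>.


|Psi-> = (|01> - |10>)/sqrt(2)
For the pure Bell state, <Z_A Z_B> = -1 (Bell-state Pauli correlator).
The maximally-mixed part I/4 has tr(I/4 * P tensor P) = 0 for any traceless Pauli P.
So <Z_A Z_B>_rho = w * (-1) + (1 - w) * 0
= 0.8 * (-1)
= -0.8000

-0.8000


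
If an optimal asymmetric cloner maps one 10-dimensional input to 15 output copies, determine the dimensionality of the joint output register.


Output space = H^(tensor 15) where dim(H) = 10
dim = 10^15
= 100 (after 2 factors)
= 1000 (after 3 factors)
= 10000 (after 4 factors)
= 100000 (after 5 factors)
= 1000000 (after 6 factors)
= 10000000 (after 7 factors)
= 100000000 (after 8 factors)
= 1000000000 (after 9 factors)
= 10000000000 (after 10 factors)
= 100000000000 (after 11 factors)
= 1000000000000 (after 12 factors)
= 10000000000000 (after 13 factors)
= 100000000000000 (after 14 factors)
= 1000000000000000 (after 15 factors)
= 1000000000000000

1000000000000000


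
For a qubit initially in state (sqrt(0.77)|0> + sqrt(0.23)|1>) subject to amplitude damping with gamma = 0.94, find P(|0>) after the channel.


For amplitude damping with parameter gamma on state sqrt(a)|0> + sqrt(b)|1>:
alpha^2 = 0.77, beta^2 = 0.23
P(|0>) = alpha^2 + gamma * beta^2
= 0.77 + 0.94 * 0.23
= 0.77 + 0.2162
= 0.9862

0.9862


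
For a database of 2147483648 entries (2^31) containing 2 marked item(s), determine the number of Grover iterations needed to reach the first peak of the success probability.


After j Grover iterations the success probability is P(j) = sin^2((2j+1)*theta), where sin(theta) = sqrt(k/N).
N = 2^31 = 2147483648, k = 2
sin(theta) = sqrt(k/N) = 3.051757812e-05
theta = arcsin(sqrt(k/N)) = 3.051757813e-05 rad
P(j) reaches its first maximum when (2j+1)*theta is as close as possible to pi/2, i.e. j = round(pi/(4*theta) - 1/2).
pi/(4*theta) - 1/2 = 25735.4270
(For comparison, the common estimate pi/4 * sqrt(N/k) = 25735.9270; the exact maximiser is used here.)
Optimal iterations = 25735

25735


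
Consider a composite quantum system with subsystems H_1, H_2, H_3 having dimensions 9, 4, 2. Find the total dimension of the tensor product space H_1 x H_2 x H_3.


dim(H_1 x H_2 x H_3) = 9 * 4 * 2
= 36 * 2
= 72

72


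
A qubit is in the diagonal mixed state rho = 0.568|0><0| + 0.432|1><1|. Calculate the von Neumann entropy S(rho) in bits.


S = -p*log2(p) - (1-p)*log2(1-p)
p = 0.5680, 1-p = 0.4320
= -0.5680 * log2(0.5680) - 0.4320 * log2(0.4320)
= -(-0.4635) - (-0.5231)
= 0.9866

0.9866


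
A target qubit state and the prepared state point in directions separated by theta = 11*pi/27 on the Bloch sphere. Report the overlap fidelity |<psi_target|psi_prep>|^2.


For states separated by angle theta on Bloch sphere:
F = cos^2(theta/2)
theta = 11*pi/27 = 1.2799
theta/2 = 0.6400
cos(theta/2) = 0.8021
F = 0.6434

0.6434


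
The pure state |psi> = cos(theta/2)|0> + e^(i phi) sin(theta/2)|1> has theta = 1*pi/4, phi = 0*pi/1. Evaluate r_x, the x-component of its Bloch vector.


theta = 0.7854, phi = 0.0000
r_x = sin(theta)*cos(phi) = 0.7071 * 1.0000
r_x = 0.7071

0.7071


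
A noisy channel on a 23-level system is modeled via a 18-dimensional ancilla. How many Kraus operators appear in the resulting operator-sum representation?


Tracing out the environment in an orthonormal basis {|i>_E} gives Kraus operators K_i = <i|_E U |0>_E.
Number of Kraus operators = dim(H_env) = d_env
= 18

18


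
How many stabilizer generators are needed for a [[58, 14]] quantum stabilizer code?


For an [[n,k]] stabilizer code:
Number of stabilizer generators = n - k
= 58 - 14
= 44

44


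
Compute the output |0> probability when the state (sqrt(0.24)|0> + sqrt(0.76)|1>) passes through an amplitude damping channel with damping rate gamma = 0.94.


For amplitude damping with parameter gamma on state sqrt(a)|0> + sqrt(b)|1>:
alpha^2 = 0.24, beta^2 = 0.76
P(|0>) = alpha^2 + gamma * beta^2
= 0.24 + 0.94 * 0.76
= 0.24 + 0.7144
= 0.9544

0.9544


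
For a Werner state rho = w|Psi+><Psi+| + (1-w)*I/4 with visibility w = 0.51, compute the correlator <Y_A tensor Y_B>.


|Psi+> = (|01> + |10>)/sqrt(2)
For the pure Bell state, <Y_A Y_B> = +1 (Bell-state Pauli correlator).
The maximally-mixed part I/4 has tr(I/4 * P tensor P) = 0 for any traceless Pauli P.
So <Y_A Y_B>_rho = w * (+1) + (1 - w) * 0
= 0.51 * (+1)
= 0.5100

0.5100


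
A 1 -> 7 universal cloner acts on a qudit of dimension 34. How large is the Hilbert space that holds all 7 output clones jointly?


Output space = H^(tensor 7) where dim(H) = 34
dim = 34^7
= 1156 (after 2 factors)
= 39304 (after 3 factors)
= 1336336 (after 4 factors)
= 45435424 (after 5 factors)
= 1544804416 (after 6 factors)
= 52523350144 (after 7 factors)
= 52523350144

52523350144


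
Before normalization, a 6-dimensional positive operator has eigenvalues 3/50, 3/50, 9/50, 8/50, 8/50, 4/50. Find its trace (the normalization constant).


tr(M) = sum of eigenvalues
= 3/50 + 3/50 + 9/50 + 8/50 + 8/50 + 4/50
= 35/50
= 0.7000

0.7000


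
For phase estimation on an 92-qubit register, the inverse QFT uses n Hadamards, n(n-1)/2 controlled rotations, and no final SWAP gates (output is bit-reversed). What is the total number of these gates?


Hadamard gates: 92
Controlled rotations: n*(n-1)/2 = 92*91/2 = 4186
SWAP gates: 0 (omitted)
Total = 92 + 4186
= 4278

4278


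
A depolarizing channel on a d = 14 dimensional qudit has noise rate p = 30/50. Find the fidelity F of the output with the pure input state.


F = (1-p) + p/d
= (1 - 0.6000) + 0.6000/14
= 0.4000 + 0.0429
= 0.4429

0.4429


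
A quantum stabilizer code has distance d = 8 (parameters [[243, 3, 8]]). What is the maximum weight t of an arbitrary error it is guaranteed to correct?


Code parameters: [[243, 3, 8]], distance d = 8.
Number of correctable errors = floor((d-1)/2)
= floor((8 - 1)/2)
= floor(7/2)
= 3

3


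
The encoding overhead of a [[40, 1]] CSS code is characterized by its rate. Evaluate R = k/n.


Code rate R = k/n
= 1/40
= 0.0250

0.0250


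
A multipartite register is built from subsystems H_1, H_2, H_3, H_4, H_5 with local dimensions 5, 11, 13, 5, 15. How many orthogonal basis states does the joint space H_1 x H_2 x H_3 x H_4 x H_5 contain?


dim(H_1 x H_2 x H_3 x H_4 x H_5) = 5 * 11 * 13 * 5 * 15
= 55 * 13 * 5 * 15
= 715 * 5 * 15
= 3575 * 15
= 53625

53625


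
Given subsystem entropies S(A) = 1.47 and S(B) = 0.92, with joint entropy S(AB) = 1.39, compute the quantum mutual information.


I(A:B) = S(A) + S(B) - S(AB)
= 1.47 + 0.92 - 1.39
= 1.0000

1.0000


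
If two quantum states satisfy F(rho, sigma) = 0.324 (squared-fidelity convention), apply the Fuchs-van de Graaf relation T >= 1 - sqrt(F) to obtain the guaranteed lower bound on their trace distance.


Fuchs-van de Graaf (squared-fidelity convention): 1 - sqrt(F) <= T <= sqrt(1 - F).
Lower bound: T >= 1 - sqrt(F)
sqrt(F) = sqrt(0.324) = 0.5692
T >= 1 - 0.5692
T >= 0.4308

0.4308


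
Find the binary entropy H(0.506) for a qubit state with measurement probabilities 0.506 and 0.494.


S = -p*log2(p) - (1-p)*log2(1-p)
p = 0.5060, 1-p = 0.4940
= -0.5060 * log2(0.5060) - 0.4940 * log2(0.4940)
= -(-0.4973) - (-0.5026)
= 0.9999

0.9999


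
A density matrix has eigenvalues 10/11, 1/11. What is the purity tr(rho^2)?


tr(rho^2) = sum of eigenvalues squared
= (10/11)^2 + (1/11)^2
= (100 + 1) / 121
= 101/121
= 0.8347

0.8347


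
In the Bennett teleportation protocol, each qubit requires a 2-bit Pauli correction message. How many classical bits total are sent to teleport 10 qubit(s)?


Quantum teleportation requires 2 classical bits per qubit teleported.
10 qubit(s) -> 2 * 10 = 20 classical bits

20


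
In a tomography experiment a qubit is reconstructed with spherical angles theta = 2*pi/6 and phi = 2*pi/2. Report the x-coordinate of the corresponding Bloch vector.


theta = 1.0472, phi = 3.1416
r_x = sin(theta)*cos(phi) = 0.8660 * -1.0000
r_x = -0.8660

-0.8660


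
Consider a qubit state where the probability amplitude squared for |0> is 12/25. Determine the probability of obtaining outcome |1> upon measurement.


|alpha|^2 = 12/25 = 0.4800
|beta|^2 = 1 - 12/25 = 13/25 = 0.5200
P(|1>) = |beta|^2 = 0.5200

0.5200


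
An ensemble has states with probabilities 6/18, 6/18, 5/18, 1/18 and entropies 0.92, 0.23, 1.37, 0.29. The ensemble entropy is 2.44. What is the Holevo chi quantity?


chi = S(rho) - sum_i p_i * S(rho_i)
Weighted entropy = 6/18 * 0.92 + 6/18 * 0.23 + 5/18 * 1.37 + 1/18 * 0.29
= 0.7800
chi = 2.44 - 0.7800
= 1.6600

1.6600


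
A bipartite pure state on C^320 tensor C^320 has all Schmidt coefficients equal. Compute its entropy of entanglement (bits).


For a maximally entangled state in d x d:
S = log2(d) = log2(320)
= 8.3219

8.3219


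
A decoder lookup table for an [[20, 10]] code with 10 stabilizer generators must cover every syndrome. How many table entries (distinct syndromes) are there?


Each stabilizer generator gives a binary (+1 or -1) measurement outcome.
With 10 independent generators:
Total syndromes = 2^10
= 1024

1024


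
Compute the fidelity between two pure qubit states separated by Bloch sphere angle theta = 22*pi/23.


For states separated by angle theta on Bloch sphere:
F = cos^2(theta/2)
theta = 22*pi/23 = 3.0050
theta/2 = 1.5025
cos(theta/2) = 0.0682
F = 0.0047

0.0047


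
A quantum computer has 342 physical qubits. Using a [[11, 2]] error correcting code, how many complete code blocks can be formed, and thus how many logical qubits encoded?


Each code block uses 11 physical qubits for 2 logical qubit(s).
Number of complete blocks = floor(342 / 11) = 31
Logical qubits = 31 * 2
= 62

62


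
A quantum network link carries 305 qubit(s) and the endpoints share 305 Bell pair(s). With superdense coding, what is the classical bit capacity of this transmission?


Superdense coding allows 2 classical bits per shared entangled pair.
305 pair(s) -> 2 * 305 = 610 classical bits

610


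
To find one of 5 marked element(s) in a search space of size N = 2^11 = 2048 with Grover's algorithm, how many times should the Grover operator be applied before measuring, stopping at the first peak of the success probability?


After j Grover iterations the success probability is P(j) = sin^2((2j+1)*theta), where sin(theta) = sqrt(k/N).
N = 2^11 = 2048, k = 5
sin(theta) = sqrt(k/N) = 0.04941058844
theta = arcsin(sqrt(k/N)) = 0.04943071578 rad
P(j) reaches its first maximum when (2j+1)*theta is as close as possible to pi/2, i.e. j = round(pi/(4*theta) - 1/2).
pi/(4*theta) - 1/2 = 15.3889
(For comparison, the common estimate pi/4 * sqrt(N/k) = 15.8953; the exact maximiser is used here.)
Optimal iterations = 15

15
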